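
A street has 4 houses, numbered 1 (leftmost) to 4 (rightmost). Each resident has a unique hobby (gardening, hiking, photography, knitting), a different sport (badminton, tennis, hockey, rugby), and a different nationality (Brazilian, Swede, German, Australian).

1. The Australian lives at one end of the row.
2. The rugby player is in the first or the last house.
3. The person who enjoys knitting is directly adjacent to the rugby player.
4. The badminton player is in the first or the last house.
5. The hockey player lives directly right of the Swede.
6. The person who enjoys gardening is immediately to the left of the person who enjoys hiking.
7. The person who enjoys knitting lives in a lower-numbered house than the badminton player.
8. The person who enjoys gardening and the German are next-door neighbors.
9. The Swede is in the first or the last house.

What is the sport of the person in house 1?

rugby

By clue 7, the badminton player is in house 4.
Clue 9 places the Swede in house 1.
The only sport still possible for house 1 is rugby.
So house 4 gets Australian for nationality.
Clue 3 places the person who enjoys knitting in house 2.
By clue 5, the hockey player is in house 2.
House 3's sport must be tennis (nothing else left).
From clue 6, the person who enjoys gardening must be in house 3.
The person who enjoys hiking is in house 4 (clue 6).
From clue 8, the German must be in house 2.
House 1 hobby: only photography fits.
The only nationality still possible for house 3 is Brazilian.
So: house 1 = photography/rugby/Swede, house 2 = knitting/hockey/German, house 3 = gardening/tennis/Brazilian, house 4 = hiking/badminton/Australian.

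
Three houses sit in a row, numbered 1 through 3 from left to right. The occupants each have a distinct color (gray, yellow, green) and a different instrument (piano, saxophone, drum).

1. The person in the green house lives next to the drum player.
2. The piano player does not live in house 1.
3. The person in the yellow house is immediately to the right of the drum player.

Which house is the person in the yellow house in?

3

The person in the yellow house is narrowed to house 2 or 3; consider each.
Placing it in house 2 leads to a contradiction, so it's in house 3.
From clue 3, the drum player must be in house 2.
The only instrument still possible for house 1 is saxophone.
House 3 instrument: only piano fits.
By clue 1, the person in the green house is in house 1.
House 2 color: only gray fits.
So: house 1 = green/saxophone, house 2 = gray/drum, house 3 = yellow/piano.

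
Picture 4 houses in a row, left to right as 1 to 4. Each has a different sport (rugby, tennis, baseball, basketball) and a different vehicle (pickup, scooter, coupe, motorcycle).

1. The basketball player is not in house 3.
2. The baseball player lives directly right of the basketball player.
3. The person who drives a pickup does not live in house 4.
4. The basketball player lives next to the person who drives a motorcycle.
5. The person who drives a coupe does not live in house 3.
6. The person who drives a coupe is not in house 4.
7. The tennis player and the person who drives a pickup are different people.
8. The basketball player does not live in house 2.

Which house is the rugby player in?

3

By clue 8, the basketball player is in house 1.
The only vehicle still possible for house 4 is scooter.
By clue 2, the baseball player is in house 2.
Clue 4 places the person who drives a motorcycle in house 2.
House 3's vehicle must be pickup (nothing else left).
Clue 7 places the tennis player in house 4.
So house 3 gets rugby for sport.
House 1's vehicle must be coupe (nothing else left).
So: house 1 = basketball/coupe, house 2 = baseball/motorcycle, house 3 = rugby/pickup, house 4 = tennis/scooter.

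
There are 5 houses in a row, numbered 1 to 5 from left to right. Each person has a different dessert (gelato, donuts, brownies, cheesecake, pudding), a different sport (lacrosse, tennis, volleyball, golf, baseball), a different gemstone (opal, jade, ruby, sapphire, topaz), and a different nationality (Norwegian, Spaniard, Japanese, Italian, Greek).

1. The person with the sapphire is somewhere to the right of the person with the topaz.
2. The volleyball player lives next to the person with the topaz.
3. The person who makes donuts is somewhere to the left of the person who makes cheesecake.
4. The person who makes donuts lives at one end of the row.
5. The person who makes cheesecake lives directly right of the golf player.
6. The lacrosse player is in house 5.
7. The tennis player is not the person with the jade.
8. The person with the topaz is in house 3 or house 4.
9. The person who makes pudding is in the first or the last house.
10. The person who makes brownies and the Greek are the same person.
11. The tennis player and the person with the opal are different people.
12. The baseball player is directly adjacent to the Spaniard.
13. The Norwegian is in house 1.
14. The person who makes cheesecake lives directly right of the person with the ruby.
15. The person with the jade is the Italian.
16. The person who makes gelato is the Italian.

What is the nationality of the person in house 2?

Clue 4: the person who makes donuts is in house 1.
The lacrosse player is in house 5 (clue 6).
Clue 13: the Norwegian is in house 1.
That leaves pudding as the dessert for house 5.
The person with the sapphire is narrowed to house 4 or 5; consider each.
Placing it in house 4 leads to a contradiction, so it's in house 5.
The person with the topaz is narrowed to house 3 or 4; consider each.
Placing it in house 4 leads to a contradiction, so it's in house 3.
The person who makes cheesecake is narrowed to house 2 or 3; consider each.
Placing it in house 3 leads to a contradiction, so it's in house 2.
Clue 5 places the golf player in house 1.
Clue 14: the person with the ruby is in house 1.
So house 3 gets brownies for dessert.
House 4 dessert: only gelato fits.
Clue 10 places the Greek in house 3.
By clue 16, the Italian is in house 4.
Clue 15: the person with the jade is in house 4.
That leaves opal as the gemstone for house 2.
By clue 11, the tennis player is in house 3.
House 2 sport: only volleyball fits.
That leaves baseball as the sport for house 4.
Clue 12: the Spaniard is in house 5.
House 2's nationality must be Japanese (nothing else left).
So: house 1 = donuts/golf/ruby/Norwegian, house 2 = cheesecake/volleyball/opal/Japanese, house 3 = brownies/tennis/topaz/Greek, house 4 = gelato/baseball/jade/Italian, house 5 = pudding/lacrosse/sapphire/Spaniard.

Japanese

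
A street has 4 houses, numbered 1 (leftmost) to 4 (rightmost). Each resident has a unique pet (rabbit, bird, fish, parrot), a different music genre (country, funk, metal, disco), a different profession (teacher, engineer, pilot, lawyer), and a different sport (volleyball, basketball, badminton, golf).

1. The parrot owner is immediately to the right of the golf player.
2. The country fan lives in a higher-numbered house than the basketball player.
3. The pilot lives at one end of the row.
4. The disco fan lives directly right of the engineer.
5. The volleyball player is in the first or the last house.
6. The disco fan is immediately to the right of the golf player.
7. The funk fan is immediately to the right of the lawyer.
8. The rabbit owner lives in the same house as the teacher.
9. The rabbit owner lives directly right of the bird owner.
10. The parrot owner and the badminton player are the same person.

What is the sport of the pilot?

House 1's music genre must be metal (nothing else left).
The pilot is narrowed to house 1 or 4; consider each.
Placing it in house 1 leads to a contradiction, so it's in house 4.
The bird owner is narrowed to house 1 or 2; consider each.
Placing it in house 2 leads to a contradiction, so it's in house 1.
Clue 9: the rabbit owner is in house 2.
The teacher is in house 2 (clue 8).
Clue 4: the disco fan is in house 4.
Clue 4 places the engineer in house 3.
By clue 6, the golf player is in house 3.
So house 3 gets country for music genre.
The only profession still possible for house 1 is lawyer.
House 2 sport: only basketball fits.
Clue 1 places the parrot owner in house 4.
That leaves fish as the pet for house 3.
House 2 music genre: only funk fits.
The only sport still possible for house 1 is volleyball.
House 4 sport: only badminton fits.
So: house 1 = bird/metal/lawyer/volleyball, house 2 = rabbit/funk/teacher/basketball, house 3 = fish/country/engineer/golf, house 4 = parrot/disco/pilot/badminton.

badminton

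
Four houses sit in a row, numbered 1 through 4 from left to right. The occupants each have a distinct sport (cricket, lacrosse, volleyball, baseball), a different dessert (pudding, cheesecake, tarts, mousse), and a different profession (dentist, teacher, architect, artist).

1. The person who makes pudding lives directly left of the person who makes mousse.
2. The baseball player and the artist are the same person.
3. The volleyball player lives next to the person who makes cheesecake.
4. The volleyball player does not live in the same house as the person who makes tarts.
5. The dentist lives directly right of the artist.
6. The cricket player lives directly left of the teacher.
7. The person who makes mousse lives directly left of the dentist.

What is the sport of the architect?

So house 1 gets architect for profession.
The baseball player is narrowed to house 2 or 3; consider each.
Placing it in house 2 leads to a contradiction, so it's in house 3.
Clue 2: the artist is in house 3.
From clue 5, the dentist must be in house 4.
Clue 7: the person who makes mousse is in house 3.
That leaves teacher as the profession for house 2.
By clue 1, the person who makes pudding is in house 2.
Clue 6 places the cricket player in house 1.
House 2's sport must be volleyball (nothing else left).
So house 4 gets lacrosse for sport.
House 1's dessert must be cheesecake (nothing else left).
That leaves tarts as the dessert for house 4.
So: house 1 = cricket/cheesecake/architect, house 2 = volleyball/pudding/teacher, house 3 = baseball/mousse/artist, house 4 = lacrosse/tarts/dentist.

cricket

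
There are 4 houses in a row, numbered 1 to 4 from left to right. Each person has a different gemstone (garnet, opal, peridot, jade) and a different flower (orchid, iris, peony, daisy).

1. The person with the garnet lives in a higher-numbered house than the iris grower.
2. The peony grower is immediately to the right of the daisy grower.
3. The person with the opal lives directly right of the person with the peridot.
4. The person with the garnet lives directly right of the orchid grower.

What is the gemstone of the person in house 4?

House 4 flower: only peony fits.
The daisy grower is in house 3 (clue 2).
The person with the garnet is narrowed to house 2 or 3; consider each.
Placing it in house 2 leads to a contradiction, so it's in house 3.
Clue 4: the orchid grower is in house 2.
House 1's flower must be iris (nothing else left).
Clue 3 places the person with the opal in house 2.
By clue 3, the person with the peridot is in house 1.
So house 4 gets jade for gemstone.
So: house 1 = peridot/iris, house 2 = opal/orchid, house 3 = garnet/daisy, house 4 = jade/peony.

jade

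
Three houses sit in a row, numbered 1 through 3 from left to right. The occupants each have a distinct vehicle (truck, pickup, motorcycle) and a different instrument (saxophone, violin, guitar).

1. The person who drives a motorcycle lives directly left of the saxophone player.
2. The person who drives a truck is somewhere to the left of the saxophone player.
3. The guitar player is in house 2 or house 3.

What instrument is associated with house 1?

House 3's vehicle must be pickup (nothing else left).
So house 1 gets violin for instrument.
The person who drives a motorcycle is narrowed to house 1 or 2; consider each.
Placing it in house 1 leads to a contradiction, so it's in house 2.
Clue 1: the saxophone player is in house 3.
So house 1 gets truck for vehicle.
House 2's instrument must be guitar (nothing else left).
So: house 1 = truck/violin, house 2 = motorcycle/guitar, house 3 = pickup/saxophone.

violin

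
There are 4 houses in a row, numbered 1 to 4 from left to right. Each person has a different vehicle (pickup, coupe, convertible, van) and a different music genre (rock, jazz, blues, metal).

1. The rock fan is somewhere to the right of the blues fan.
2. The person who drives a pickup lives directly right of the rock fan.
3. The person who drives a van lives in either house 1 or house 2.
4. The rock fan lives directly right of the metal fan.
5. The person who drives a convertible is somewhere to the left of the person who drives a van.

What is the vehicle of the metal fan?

van

By clue 5, the person who drives a convertible is in house 1.
The person who drives a van is in house 2 (clue 5).
House 4 music genre: only jazz fits.
House 3 music genre: only rock fits.
Clue 2: the person who drives a pickup is in house 4.
Clue 4 places the metal fan in house 2.
That leaves coupe as the vehicle for house 3.
So house 1 gets blues for music genre.
So: house 1 = convertible/blues, house 2 = van/metal, house 3 = coupe/rock, house 4 = pickup/jazz.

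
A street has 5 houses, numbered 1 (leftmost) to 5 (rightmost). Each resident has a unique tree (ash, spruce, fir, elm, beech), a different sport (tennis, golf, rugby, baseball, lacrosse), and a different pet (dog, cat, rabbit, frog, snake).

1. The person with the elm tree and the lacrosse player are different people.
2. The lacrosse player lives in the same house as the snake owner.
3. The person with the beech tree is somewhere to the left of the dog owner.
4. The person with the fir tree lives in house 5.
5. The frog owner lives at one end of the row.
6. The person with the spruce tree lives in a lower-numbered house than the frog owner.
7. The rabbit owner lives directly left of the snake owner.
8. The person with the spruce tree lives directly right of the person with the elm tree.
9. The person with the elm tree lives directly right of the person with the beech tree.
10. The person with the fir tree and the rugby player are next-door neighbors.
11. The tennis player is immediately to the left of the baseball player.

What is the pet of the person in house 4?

dog

From clue 4, the person with the fir tree must be in house 5.
By clue 6, the frog owner is in house 5.
The rugby player is in house 4 (clue 10).
House 5's sport must be golf (nothing else left).
So house 1 gets tennis for sport.
From clue 11, the baseball player must be in house 2.
House 3's sport must be lacrosse (nothing else left).
From clue 1, the person with the elm tree must be in house 2.
From clue 2, the snake owner must be in house 3.
From clue 7, the rabbit owner must be in house 2.
Clue 8 places the person with the spruce tree in house 3.
From clue 9, the person with the beech tree must be in house 1.
House 4 tree: only ash fits.
The only pet still possible for house 1 is cat.
So house 4 gets dog for pet.
So: house 1 = beech/tennis/cat, house 2 = elm/baseball/rabbit, house 3 = spruce/lacrosse/snake, house 4 = ash/rugby/dog, house 5 = fir/golf/frog.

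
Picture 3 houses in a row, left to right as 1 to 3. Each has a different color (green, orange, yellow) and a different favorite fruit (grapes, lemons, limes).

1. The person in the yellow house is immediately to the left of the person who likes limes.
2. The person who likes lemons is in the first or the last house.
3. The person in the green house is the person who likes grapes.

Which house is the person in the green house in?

3

The person in the yellow house is narrowed to house 1 or 2; consider each.
Placing it in house 2 leads to a contradiction, so it's in house 1.
The person who likes limes is in house 2 (clue 1).
Clue 3 places the person in the green house in house 3.
From clue 3, the person who likes grapes must be in house 3.
House 2 color: only orange fits.
That leaves lemons as the favorite fruit for house 1.
So: house 1 = yellow/lemons, house 2 = orange/limes, house 3 = green/grapes.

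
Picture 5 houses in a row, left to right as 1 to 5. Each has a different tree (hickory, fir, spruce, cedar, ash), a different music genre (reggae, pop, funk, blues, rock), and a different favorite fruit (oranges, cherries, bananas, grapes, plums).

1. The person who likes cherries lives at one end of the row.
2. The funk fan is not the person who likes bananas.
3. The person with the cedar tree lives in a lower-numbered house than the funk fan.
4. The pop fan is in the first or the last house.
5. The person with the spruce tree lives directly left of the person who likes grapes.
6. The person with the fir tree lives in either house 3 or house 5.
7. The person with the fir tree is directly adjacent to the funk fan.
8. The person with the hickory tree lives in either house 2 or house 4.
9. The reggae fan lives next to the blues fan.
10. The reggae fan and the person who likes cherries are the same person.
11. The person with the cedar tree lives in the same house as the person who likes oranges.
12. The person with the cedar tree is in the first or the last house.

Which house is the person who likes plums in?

The person with the cedar tree is in house 1 (clue 12).
Clue 11 places the person who likes oranges in house 1.
That leaves rock as the music genre for house 3.
So house 5 gets cherries for favorite fruit.
Clue 10 places the reggae fan in house 5.
House 1 music genre: only pop fits.
The blues fan is in house 4 (clue 9).
House 2 music genre: only funk fits.
Clue 7 places the person with the fir tree in house 3.
House 2's tree must be spruce (nothing else left).
So house 5 gets ash for tree.
That leaves plums as the favorite fruit for house 2.
Clue 5: the person who likes grapes is in house 3.
House 4 tree: only hickory fits.
That leaves bananas as the favorite fruit for house 4.
So: house 1 = cedar/pop/oranges, house 2 = spruce/funk/plums, house 3 = fir/rock/grapes, house 4 = hickory/blues/bananas, house 5 = ash/reggae/cherries.

2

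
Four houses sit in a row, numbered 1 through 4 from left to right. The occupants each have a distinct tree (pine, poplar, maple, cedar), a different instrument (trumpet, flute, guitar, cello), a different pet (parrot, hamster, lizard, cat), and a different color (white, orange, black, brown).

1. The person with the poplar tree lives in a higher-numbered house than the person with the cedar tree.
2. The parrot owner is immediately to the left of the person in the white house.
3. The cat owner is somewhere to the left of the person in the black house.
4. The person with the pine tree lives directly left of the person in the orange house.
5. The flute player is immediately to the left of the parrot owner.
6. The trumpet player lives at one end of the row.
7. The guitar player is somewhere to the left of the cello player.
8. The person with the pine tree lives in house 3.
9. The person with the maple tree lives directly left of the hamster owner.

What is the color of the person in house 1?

From clue 8, the person with the pine tree must be in house 3.
The only tree still possible for house 4 is poplar.
The only color still possible for house 1 is brown.
Clue 4: the person in the orange house is in house 4.
That leaves lizard as the pet for house 4.
House 2 color: only black fits.
That leaves white as the color for house 3.
Clue 2: the parrot owner is in house 2.
Clue 3 places the cat owner in house 1.
Clue 5 places the flute player in house 1.
House 3's pet must be hamster (nothing else left).
The person with the maple tree is in house 2 (clue 9).
House 1's tree must be cedar (nothing else left).
House 2 instrument: only guitar fits.
That leaves cello as the instrument for house 3.
That leaves trumpet as the instrument for house 4.
So: house 1 = cedar/flute/cat/brown, house 2 = maple/guitar/parrot/black, house 3 = pine/cello/hamster/white, house 4 = poplar/trumpet/lizard/orange.

brown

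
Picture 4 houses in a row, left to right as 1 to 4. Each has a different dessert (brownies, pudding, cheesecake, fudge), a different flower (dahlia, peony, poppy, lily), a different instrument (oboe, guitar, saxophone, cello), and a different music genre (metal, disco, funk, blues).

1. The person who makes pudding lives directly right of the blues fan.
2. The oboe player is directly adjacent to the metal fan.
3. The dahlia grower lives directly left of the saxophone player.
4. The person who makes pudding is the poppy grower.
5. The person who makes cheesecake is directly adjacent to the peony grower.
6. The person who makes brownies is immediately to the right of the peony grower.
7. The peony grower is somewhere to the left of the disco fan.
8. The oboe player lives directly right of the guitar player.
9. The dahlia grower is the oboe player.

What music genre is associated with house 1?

The dahlia grower is narrowed to house 2 or 3; consider each.
Placing it in house 2 leads to a contradiction, so it's in house 3.
Clue 3: the saxophone player is in house 4.
Clue 9 places the oboe player in house 3.
By clue 8, the guitar player is in house 2.
House 1 instrument: only cello fits.
The person who makes brownies is narrowed to house 2 or 3; consider each.
Placing it in house 2 leads to a contradiction, so it's in house 3.
Clue 6 places the peony grower in house 2.
House 1 flower: only lily fits.
So house 4 gets poppy for flower.
Clue 4 places the person who makes pudding in house 4.
By clue 5, the person who makes cheesecake is in house 1.
The only dessert still possible for house 2 is fudge.
Clue 1: the blues fan is in house 3.
House 1 music genre: only funk fits.
So house 2 gets metal for music genre.
That leaves disco as the music genre for house 4.
So: house 1 = cheesecake/lily/cello/funk, house 2 = fudge/peony/guitar/metal, house 3 = brownies/dahlia/oboe/blues, house 4 = pudding/poppy/saxophone/disco.

funk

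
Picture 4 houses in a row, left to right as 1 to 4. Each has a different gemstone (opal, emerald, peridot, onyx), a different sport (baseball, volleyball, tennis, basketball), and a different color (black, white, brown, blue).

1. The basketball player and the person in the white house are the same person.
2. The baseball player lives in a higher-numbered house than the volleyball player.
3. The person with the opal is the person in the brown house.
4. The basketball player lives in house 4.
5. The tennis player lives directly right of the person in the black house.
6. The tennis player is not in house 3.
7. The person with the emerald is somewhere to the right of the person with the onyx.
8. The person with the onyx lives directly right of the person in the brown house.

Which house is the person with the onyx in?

Clue 4: the basketball player is in house 4.
That leaves volleyball as the sport for house 1.
House 3 sport: only baseball fits.
By clue 1, the person in the white house is in house 4.
By clue 5, the person in the black house is in house 1.
So house 2 gets tennis for sport.
That leaves brown as the color for house 2.
House 3 color: only blue fits.
From clue 3, the person with the opal must be in house 2.
By clue 8, the person with the onyx is in house 3.
That leaves peridot as the gemstone for house 1.
House 4 gemstone: only emerald fits.
So: house 1 = peridot/volleyball/black, house 2 = opal/tennis/brown, house 3 = onyx/baseball/blue, house 4 = emerald/basketball/white.

3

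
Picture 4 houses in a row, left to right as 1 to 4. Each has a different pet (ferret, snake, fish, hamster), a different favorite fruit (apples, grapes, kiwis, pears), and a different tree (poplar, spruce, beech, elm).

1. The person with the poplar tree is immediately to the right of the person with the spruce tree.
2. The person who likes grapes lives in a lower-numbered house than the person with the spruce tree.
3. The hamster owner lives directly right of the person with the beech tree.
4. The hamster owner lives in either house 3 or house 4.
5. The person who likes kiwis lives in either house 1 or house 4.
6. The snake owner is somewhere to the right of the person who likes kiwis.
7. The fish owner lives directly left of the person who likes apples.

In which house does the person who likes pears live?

Clue 6: the person who likes kiwis is in house 1.
The person with the spruce tree is in house 3 (clue 2).
That leaves grapes as the favorite fruit for house 2.
House 1's tree must be elm (nothing else left).
House 2 tree: only beech fits.
So house 4 gets poplar for tree.
By clue 3, the hamster owner is in house 3.
House 1 pet: only ferret fits.
So house 4 gets snake for pet.
Clue 7 places the person who likes apples in house 3.
House 2's pet must be fish (nothing else left).
House 4 favorite fruit: only pears fits.
So: house 1 = ferret/kiwis/elm, house 2 = fish/grapes/beech, house 3 = hamster/apples/spruce, house 4 = snake/pears/poplar.

4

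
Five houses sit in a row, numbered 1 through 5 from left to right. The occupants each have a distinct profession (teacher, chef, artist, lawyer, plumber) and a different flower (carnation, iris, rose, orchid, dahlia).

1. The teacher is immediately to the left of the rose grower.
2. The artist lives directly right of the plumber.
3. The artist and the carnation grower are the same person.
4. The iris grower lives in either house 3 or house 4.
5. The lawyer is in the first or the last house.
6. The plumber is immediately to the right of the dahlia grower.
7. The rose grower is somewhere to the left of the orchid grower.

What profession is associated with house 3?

artist

House 1's flower must be dahlia (nothing else left).
By clue 6, the plumber is in house 2.
So house 2 gets rose for flower.
Clue 1 places the teacher in house 1.
From clue 2, the artist must be in house 3.
The carnation grower is in house 3 (clue 3).
The only profession still possible for house 4 is chef.
That leaves lawyer as the profession for house 5.
House 4's flower must be iris (nothing else left).
House 5's flower must be orchid (nothing else left).
So: house 1 = teacher/dahlia, house 2 = plumber/rose, house 3 = artist/carnation, house 4 = chef/iris, house 5 = lawyer/orchid.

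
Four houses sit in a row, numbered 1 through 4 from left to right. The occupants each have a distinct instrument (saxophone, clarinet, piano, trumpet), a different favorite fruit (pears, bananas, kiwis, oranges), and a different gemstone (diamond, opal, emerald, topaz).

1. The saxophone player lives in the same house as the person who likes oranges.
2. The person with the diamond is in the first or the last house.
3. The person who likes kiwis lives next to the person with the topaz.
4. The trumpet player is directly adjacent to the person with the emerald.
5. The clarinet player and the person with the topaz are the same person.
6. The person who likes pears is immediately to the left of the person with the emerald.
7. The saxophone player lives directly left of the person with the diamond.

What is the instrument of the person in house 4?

trumpet

Clue 7: the saxophone player is in house 3.
From clue 7, the person with the diamond must be in house 4.
From clue 1, the person who likes oranges must be in house 3.
So house 4 gets bananas for favorite fruit.
The clarinet player is narrowed to house 1 or 2; consider each.
Placing it in house 1 leads to a contradiction, so it's in house 2.
From clue 5, the person with the topaz must be in house 2.
That leaves opal as the gemstone for house 1.
The only gemstone still possible for house 3 is emerald.
Clue 3: the person who likes kiwis is in house 1.
The trumpet player is in house 4 (clue 4).
By clue 6, the person who likes pears is in house 2.
That leaves piano as the instrument for house 1.
So: house 1 = piano/kiwis/opal, house 2 = clarinet/pears/topaz, house 3 = saxophone/oranges/emerald, house 4 = trumpet/bananas/diamond.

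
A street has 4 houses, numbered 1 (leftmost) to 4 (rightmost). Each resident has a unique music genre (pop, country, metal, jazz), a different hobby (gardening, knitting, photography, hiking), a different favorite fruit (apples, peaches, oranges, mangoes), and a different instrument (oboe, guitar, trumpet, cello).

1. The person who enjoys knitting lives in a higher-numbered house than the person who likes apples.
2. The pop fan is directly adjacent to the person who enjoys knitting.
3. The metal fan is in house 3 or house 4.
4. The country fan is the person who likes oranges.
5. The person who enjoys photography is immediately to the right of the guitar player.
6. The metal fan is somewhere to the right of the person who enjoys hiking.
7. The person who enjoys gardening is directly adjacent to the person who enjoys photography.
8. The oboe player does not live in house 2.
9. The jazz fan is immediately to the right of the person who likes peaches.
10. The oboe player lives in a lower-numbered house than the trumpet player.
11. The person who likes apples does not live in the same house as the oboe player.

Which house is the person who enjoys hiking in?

1

The metal fan is narrowed to house 3 or 4; consider each.
Placing it in house 4 leads to a contradiction, so it's in house 3.
The jazz fan is narrowed to house 2 or 4; consider each.
Placing it in house 2 leads to a contradiction, so it's in house 4.
The person who likes peaches is in house 3 (clue 9).
That leaves mangoes as the favorite fruit for house 4.
The country fan is narrowed to house 1 or 2; consider each.
Placing it in house 1 leads to a contradiction, so it's in house 2.
By clue 4, the person who likes oranges is in house 2.
So house 1 gets pop for music genre.
The only favorite fruit still possible for house 1 is apples.
From clue 2, the person who enjoys knitting must be in house 2.
From clue 11, the oboe player must be in house 3.
That leaves hiking as the hobby for house 1.
Clue 5 places the person who enjoys photography in house 3.
From clue 5, the guitar player must be in house 2.
By clue 7, the person who enjoys gardening is in house 4.
From clue 10, the trumpet player must be in house 4.
So house 1 gets cello for instrument.
So: house 1 = pop/hiking/apples/cello, house 2 = country/knitting/oranges/guitar, house 3 = metal/photography/peaches/oboe, house 4 = jazz/gardening/mangoes/trumpet.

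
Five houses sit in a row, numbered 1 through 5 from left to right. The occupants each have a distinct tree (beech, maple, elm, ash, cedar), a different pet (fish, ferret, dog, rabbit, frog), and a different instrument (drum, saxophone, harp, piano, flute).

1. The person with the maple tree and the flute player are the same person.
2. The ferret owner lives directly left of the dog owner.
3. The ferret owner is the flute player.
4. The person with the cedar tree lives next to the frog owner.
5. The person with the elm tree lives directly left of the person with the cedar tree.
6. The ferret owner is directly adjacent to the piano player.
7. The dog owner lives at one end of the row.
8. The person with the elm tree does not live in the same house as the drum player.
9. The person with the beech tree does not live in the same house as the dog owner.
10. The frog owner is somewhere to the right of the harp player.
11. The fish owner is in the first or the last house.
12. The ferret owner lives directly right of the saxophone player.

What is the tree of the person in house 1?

Clue 7 places the dog owner in house 5.
By clue 2, the ferret owner is in house 4.
From clue 3, the flute player must be in house 4.
The saxophone player is in house 3 (clue 12).
The only pet still possible for house 1 is fish.
House 5 instrument: only piano fits.
Clue 1 places the person with the maple tree in house 4.
House 5's tree must be ash (nothing else left).
The person with the cedar tree is narrowed to house 2 or 3; consider each.
Placing it in house 3 leads to a contradiction, so it's in house 2.
From clue 4, the frog owner must be in house 3.
The person with the elm tree is in house 1 (clue 5).
Clue 8: the drum player is in house 2.
House 3 tree: only beech fits.
House 2 pet: only rabbit fits.
The only instrument still possible for house 1 is harp.
So: house 1 = elm/fish/harp, house 2 = cedar/rabbit/drum, house 3 = beech/frog/saxophone, house 4 = maple/ferret/flute, house 5 = ash/dog/piano.

elm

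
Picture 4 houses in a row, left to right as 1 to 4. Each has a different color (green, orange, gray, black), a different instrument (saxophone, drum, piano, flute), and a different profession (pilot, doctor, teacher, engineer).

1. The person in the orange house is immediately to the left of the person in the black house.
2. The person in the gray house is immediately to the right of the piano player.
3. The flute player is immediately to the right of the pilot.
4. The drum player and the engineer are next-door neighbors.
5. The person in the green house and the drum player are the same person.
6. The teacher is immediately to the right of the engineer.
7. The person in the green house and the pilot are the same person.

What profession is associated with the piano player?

teacher

The person in the black house is narrowed to house 2 or 3 or 4; consider each.
Placing it in house 2 and house 4 leads to a contradiction, so it's in house 3.
Clue 1 places the person in the orange house in house 2.
House 1's color must be green (nothing else left).
So house 4 gets gray for color.
By clue 2, the piano player is in house 3.
The drum player is in house 1 (clue 5).
Clue 7 places the pilot in house 1.
From clue 3, the flute player must be in house 2.
Clue 4 places the engineer in house 2.
The teacher is in house 3 (clue 6).
That leaves saxophone as the instrument for house 4.
So house 4 gets doctor for profession.
So: house 1 = green/drum/pilot, house 2 = orange/flute/engineer, house 3 = black/piano/teacher, house 4 = gray/saxophone/doctor.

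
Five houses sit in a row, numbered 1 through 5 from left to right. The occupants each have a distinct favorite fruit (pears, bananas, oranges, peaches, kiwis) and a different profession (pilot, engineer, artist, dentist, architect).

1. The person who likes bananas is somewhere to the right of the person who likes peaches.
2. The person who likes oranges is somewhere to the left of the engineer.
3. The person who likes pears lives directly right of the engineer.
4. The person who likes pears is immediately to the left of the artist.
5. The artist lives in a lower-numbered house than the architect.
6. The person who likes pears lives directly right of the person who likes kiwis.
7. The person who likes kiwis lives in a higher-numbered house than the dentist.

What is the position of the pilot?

3

Clue 5: the artist is in house 4.
The architect is in house 5 (clue 5).
House 5's favorite fruit must be bananas (nothing else left).
Clue 4: the person who likes pears is in house 3.
Clue 6 places the person who likes kiwis in house 2.
From clue 7, the dentist must be in house 1.
The only favorite fruit still possible for house 4 is peaches.
From clue 3, the engineer must be in house 2.
House 1 favorite fruit: only oranges fits.
So house 3 gets pilot for profession.
So: house 1 = oranges/dentist, house 2 = kiwis/engineer, house 3 = pears/pilot, house 4 = peaches/artist, house 5 = bananas/architect.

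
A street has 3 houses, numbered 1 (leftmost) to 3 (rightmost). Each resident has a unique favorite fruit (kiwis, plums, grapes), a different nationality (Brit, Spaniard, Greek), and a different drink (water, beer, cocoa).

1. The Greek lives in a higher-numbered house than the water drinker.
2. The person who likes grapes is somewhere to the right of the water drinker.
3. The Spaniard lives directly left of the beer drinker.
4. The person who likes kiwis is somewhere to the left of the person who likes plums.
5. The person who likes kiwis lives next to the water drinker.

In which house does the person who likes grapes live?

House 1 favorite fruit: only kiwis fits.
From clue 5, the water drinker must be in house 2.
The only drink still possible for house 1 is cocoa.
That leaves beer as the drink for house 3.
From clue 1, the Greek must be in house 3.
The person who likes grapes is in house 3 (clue 2).
From clue 3, the Spaniard must be in house 2.
So house 2 gets plums for favorite fruit.
The only nationality still possible for house 1 is Brit.
So: house 1 = kiwis/Brit/cocoa, house 2 = plums/Spaniard/water, house 3 = grapes/Greek/beer.

3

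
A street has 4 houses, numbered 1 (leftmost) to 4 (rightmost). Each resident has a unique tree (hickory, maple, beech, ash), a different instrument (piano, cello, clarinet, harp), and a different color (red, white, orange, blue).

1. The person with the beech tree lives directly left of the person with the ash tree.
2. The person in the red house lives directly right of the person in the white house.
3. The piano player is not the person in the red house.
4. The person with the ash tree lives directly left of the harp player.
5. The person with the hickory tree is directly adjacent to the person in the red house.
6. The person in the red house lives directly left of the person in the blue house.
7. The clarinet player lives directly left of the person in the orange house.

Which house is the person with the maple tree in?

So house 1 gets white for color.
The person in the red house is in house 2 (clue 2).
From clue 6, the person in the blue house must be in house 3.
House 4 tree: only maple fits.
So house 4 gets orange for color.
Clue 7: the clarinet player is in house 3.
That leaves cello as the instrument for house 2.
So house 4 gets harp for instrument.
By clue 4, the person with the ash tree is in house 3.
So house 2 gets beech for tree.
That leaves piano as the instrument for house 1.
House 1 tree: only hickory fits.
So: house 1 = hickory/piano/white, house 2 = beech/cello/red, house 3 = ash/clarinet/blue, house 4 = maple/harp/orange.

4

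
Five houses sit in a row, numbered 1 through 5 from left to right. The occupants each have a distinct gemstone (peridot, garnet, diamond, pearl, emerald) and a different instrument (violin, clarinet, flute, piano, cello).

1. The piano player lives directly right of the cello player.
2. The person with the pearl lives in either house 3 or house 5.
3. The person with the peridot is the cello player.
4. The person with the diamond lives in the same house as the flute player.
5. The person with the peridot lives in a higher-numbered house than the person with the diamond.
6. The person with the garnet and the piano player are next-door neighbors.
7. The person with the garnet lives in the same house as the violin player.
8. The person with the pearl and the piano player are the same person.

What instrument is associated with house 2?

cello

The person with the garnet is narrowed to house 2 or 4; consider each.
Placing it in house 2 leads to a contradiction, so it's in house 4.
Clue 7 places the violin player in house 4.
House 2 instrument: only cello fits.
Clue 1: the piano player is in house 3.
From clue 5, the person with the diamond must be in house 1.
From clue 8, the person with the pearl must be in house 3.
House 2 gemstone: only peridot fits.
House 5 gemstone: only emerald fits.
House 5 instrument: only clarinet fits.
The only instrument still possible for house 1 is flute.
So: house 1 = diamond/flute, house 2 = peridot/cello, house 3 = pearl/piano, house 4 = garnet/violin, house 5 = emerald/clarinet.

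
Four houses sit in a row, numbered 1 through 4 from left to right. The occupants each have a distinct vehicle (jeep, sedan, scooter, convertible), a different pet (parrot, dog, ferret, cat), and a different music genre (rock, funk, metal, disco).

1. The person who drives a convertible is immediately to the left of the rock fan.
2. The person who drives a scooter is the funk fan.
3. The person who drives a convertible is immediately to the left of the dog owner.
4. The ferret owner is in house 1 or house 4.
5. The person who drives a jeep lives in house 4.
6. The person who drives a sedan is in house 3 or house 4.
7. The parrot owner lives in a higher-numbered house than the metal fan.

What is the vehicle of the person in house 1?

The person who drives a jeep is in house 4 (clue 5).
That leaves sedan as the vehicle for house 3.
That leaves disco as the music genre for house 4.
The person who drives a convertible is narrowed to house 1 or 2; consider each.
Placing it in house 1 leads to a contradiction, so it's in house 2.
The rock fan is in house 3 (clue 1).
Clue 3: the dog owner is in house 3.
The only vehicle still possible for house 1 is scooter.
From clue 2, the funk fan must be in house 1.
The only music genre still possible for house 2 is metal.
From clue 7, the parrot owner must be in house 4.
That leaves ferret as the pet for house 1.
House 2 pet: only cat fits.
So: house 1 = scooter/ferret/funk, house 2 = convertible/cat/metal, house 3 = sedan/dog/rock, house 4 = jeep/parrot/disco.

scooter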